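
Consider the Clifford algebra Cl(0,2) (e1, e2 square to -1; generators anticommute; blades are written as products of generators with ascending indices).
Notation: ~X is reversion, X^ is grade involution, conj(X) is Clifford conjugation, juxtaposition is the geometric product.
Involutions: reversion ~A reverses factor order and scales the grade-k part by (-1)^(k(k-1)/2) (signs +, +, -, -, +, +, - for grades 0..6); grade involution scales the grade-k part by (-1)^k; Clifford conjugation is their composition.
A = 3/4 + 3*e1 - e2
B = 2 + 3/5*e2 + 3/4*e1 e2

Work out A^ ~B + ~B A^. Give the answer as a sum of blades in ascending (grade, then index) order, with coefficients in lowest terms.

first term: 9/10 - 27/4*e1 + 1/5*e2 - 189/80*e1 e2
second term: 9/10 - 21/4*e1 + 47/10*e2 + 99/80*e1 e2
Answer: 9/5 - 12*e1 + 49/10*e2 - 9/8*e1 e2


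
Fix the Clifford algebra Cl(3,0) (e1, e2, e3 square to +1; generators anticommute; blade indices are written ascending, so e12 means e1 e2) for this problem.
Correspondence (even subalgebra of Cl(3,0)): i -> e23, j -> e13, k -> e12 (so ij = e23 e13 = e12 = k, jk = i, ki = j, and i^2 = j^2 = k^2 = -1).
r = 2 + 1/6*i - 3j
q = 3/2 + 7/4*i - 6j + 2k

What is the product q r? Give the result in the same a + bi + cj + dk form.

In blades: q = 3/2 + 2*e12 - 6*e13 + 7/4*e23, r = 2 - 3*e13 + 1/6*e23.
Distribute q over r term by term (generator squares from the signature, products reordered to ascending indices): (3/2)*r = 3 - 9/2*e13 + 1/4*e23; (2*e12)*r = 4*e12 + 1/3*e13 + 6*e23; (-6*e13)*r = -18 + e12 - 12*e13; (7/4*e23)*r = -7/24 - 21/4*e12 + 7/2*e23.
Sum: -367/24 - 1/4*e12 - 97/6*e13 + 39/4*e23; translating back through the correspondence:
Answer: -367/24 + 39/4*i - 97/6*j - 1/4*k


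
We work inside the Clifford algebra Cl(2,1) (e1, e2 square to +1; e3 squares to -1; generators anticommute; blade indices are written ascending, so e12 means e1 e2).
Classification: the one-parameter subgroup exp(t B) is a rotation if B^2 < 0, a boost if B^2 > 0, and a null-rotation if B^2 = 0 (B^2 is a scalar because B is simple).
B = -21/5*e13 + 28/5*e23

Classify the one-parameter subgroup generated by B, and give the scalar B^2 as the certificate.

B^2 term by term: the squares give (-21/5)^2*(e13)^2 + (28/5)^2*(e23)^2 = 441/25*(+1) + 784/25*(+1) = 49 (each basis 2-blade squares to minus the product of its generators' squares); cross terms between blades sharing an index anticommute and cancel. So B^2 = 49.
Answer: boost, certificate B^2 = 49. Certificate logic: 49 is a conjugation-invariant scalar, so its sign fixes rotation versus boost versus null-rotation outright.


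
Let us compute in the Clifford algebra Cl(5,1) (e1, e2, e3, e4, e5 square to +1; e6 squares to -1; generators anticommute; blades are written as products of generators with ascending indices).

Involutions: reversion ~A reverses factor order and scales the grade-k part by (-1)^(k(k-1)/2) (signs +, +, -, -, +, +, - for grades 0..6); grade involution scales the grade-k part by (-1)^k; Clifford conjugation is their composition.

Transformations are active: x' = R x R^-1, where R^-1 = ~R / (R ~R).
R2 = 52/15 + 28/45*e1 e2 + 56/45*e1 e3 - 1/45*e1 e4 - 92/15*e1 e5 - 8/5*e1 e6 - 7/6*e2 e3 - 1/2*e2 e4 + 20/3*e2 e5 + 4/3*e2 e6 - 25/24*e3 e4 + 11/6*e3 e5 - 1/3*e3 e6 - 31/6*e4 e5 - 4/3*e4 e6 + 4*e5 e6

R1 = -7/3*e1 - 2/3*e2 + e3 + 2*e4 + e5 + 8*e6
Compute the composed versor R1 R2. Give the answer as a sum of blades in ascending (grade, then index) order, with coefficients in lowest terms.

Distribute over the terms of R1 (each basis-blade product reordered to ascending indices, repeated generators contracted through their squares):
(-7/3*e1) R2 = -364/45*e1 - 196/135*e2 - 392/135*e3 + 7/135*e4 + 644/45*e5 + 56/15*e6 + 49/18*e1 e2 e3 + 7/6*e1 e2 e4 - 140/9*e1 e2 e5 - 28/9*e1 e2 e6 + 175/72*e1 e3 e4 - 77/18*e1 e3 e5 + 7/9*e1 e3 e6 + 217/18*e1 e4 e5 + 28/9*e1 e4 e6 - 28/3*e1 e5 e6
(-2/3*e2) R2 = 56/135*e1 - 104/45*e2 + 7/9*e3 + 1/3*e4 - 40/9*e5 - 8/9*e6 + 112/135*e1 e2 e3 - 2/135*e1 e2 e4 - 184/45*e1 e2 e5 - 16/15*e1 e2 e6 + 25/36*e2 e3 e4 - 11/9*e2 e3 e5 + 2/9*e2 e3 e6 + 31/9*e2 e4 e5 + 8/9*e2 e4 e6 - 8/3*e2 e5 e6
(e3) R2 = -56/45*e1 + 7/6*e2 + 52/15*e3 - 25/24*e4 + 11/6*e5 - 1/3*e6 + 28/45*e1 e2 e3 + 1/45*e1 e3 e4 + 92/15*e1 e3 e5 + 8/5*e1 e3 e6 + 1/2*e2 e3 e4 - 20/3*e2 e3 e5 - 4/3*e2 e3 e6 - 31/6*e3 e4 e5 - 4/3*e3 e4 e6 + 4*e3 e5 e6
(2*e4) R2 = 2/45*e1 + e2 + 25/12*e3 + 104/15*e4 - 31/3*e5 - 8/3*e6 + 56/45*e1 e2 e4 + 112/45*e1 e3 e4 + 184/15*e1 e4 e5 + 16/5*e1 e4 e6 - 7/3*e2 e3 e4 - 40/3*e2 e4 e5 - 8/3*e2 e4 e6 - 11/3*e3 e4 e5 + 2/3*e3 e4 e6 + 8*e4 e5 e6
(e5) R2 = 92/15*e1 - 20/3*e2 - 11/6*e3 + 31/6*e4 + 52/15*e5 + 4*e6 + 28/45*e1 e2 e5 + 56/45*e1 e3 e5 - 1/45*e1 e4 e5 + 8/5*e1 e5 e6 - 7/6*e2 e3 e5 - 1/2*e2 e4 e5 - 4/3*e2 e5 e6 - 25/24*e3 e4 e5 + 1/3*e3 e5 e6 + 4/3*e4 e5 e6
(8*e6) R2 = -64/5*e1 + 32/3*e2 - 8/3*e3 - 32/3*e4 + 32*e5 + 416/15*e6 + 224/45*e1 e2 e6 + 448/45*e1 e3 e6 - 8/45*e1 e4 e6 - 736/15*e1 e5 e6 - 28/3*e2 e3 e6 - 4*e2 e4 e6 + 160/3*e2 e5 e6 - 25/3*e3 e4 e6 + 44/3*e3 e5 e6 - 124/3*e4 e5 e6
Summing the partial products and collecting blades:
Answer: -2098/135*e1 + 649/270*e2 - 581/540*e3 + 839/1080*e4 + 221/6*e5 + 1421/45*e6 + 1127/270*e1 e2 e3 + 647/270*e1 e2 e4 - 856/45*e1 e2 e5 + 4/5*e1 e2 e6 + 593/120*e1 e3 e4 + 31/10*e1 e3 e5 + 37/3*e1 e3 e6 + 243/10*e1 e4 e5 + 92/15*e1 e4 e6 - 284/5*e1 e5 e6 - 41/36*e2 e3 e4 - 163/18*e2 e3 e5 - 94/9*e2 e3 e6 - 187/18*e2 e4 e5 - 52/9*e2 e4 e6 + 148/3*e2 e5 e6 - 79/8*e3 e4 e5 - 9*e3 e4 e6 + 19*e3 e5 e6 - 32*e4 e5 e6


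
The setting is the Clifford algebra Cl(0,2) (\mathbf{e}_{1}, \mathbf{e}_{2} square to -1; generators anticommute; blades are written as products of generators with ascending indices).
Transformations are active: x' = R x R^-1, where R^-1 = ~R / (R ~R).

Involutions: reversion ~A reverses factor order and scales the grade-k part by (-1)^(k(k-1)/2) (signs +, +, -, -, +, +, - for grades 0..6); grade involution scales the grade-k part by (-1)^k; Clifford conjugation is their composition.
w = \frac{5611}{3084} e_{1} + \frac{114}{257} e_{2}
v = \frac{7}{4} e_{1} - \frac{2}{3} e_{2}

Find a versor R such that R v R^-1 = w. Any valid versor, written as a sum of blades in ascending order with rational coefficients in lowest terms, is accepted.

Reasoning: v^2 = w^2 = -\frac{505}{144} since conjugation preserves the quadratic form; R = v + w = \frac{2752}{771} e_{1} - \frac{172}{771} e_{2} is then valid when invertible, keeping its own part and reversing (v - w)/2.
Answer: \frac{2752}{771} e_{1} - \frac{172}{771} e_{2}


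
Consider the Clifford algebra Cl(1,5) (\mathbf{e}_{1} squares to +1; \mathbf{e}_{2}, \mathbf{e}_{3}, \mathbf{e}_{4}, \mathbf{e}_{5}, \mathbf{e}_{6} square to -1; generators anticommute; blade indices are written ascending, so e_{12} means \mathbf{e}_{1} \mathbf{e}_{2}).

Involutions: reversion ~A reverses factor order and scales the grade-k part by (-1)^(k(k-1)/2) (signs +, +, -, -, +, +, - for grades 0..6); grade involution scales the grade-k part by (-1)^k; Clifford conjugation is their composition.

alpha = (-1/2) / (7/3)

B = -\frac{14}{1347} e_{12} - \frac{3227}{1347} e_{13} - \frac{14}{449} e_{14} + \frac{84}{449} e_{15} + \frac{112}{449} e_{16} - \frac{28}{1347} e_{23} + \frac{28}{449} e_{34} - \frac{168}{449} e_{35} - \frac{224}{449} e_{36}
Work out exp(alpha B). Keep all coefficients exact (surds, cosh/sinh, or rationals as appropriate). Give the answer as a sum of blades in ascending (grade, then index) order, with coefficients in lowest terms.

B^2 term by term: the squares give (-\frac{14}{1347})^2*(e_{12})^2 + (-\frac{3227}{1347})^2*(e_{13})^2 + (-\frac{14}{449})^2*(e_{14})^2 + (\frac{84}{449})^2*(e_{15})^2 + (\frac{112}{449})^2*(e_{16})^2 + (-\frac{28}{1347})^2*(e_{23})^2 + (\frac{28}{449})^2*(e_{34})^2 + (-\frac{168}{449})^2*(e_{35})^2 + (-\frac{224}{449})^2*(e_{36})^2 = \frac{196}{1814409}*(+1) + \frac{10413529}{1814409}*(+1) + \frac{196}{201601}*(+1) + \frac{7056}{201601}*(+1) + \frac{12544}{201601}*(+1) + \frac{784}{1814409}*(-1) + \frac{784}{201601}*(-1) + \frac{28224}{201601}*(-1) + \frac{50176}{201601}*(-1) = \frac{49}{9} (each basis 2-blade squares to minus the product of its generators' squares); cross terms between blades sharing an index anticommute and cancel; the commuting (index-disjoint) pairs give grade-4 terms 2*c*c'*(blade product), which cancel blade by blade — e_{1234}: -\frac{784}{604803} + \frac{784}{604803} = 0; e_{1235}: \frac{1568}{201601} - \frac{1568}{201601} = 0; e_{1236}: \frac{6272}{604803} - \frac{6272}{604803} = 0; e_{1345}: -\frac{4704}{201601} + \frac{4704}{201601} = 0; e_{1346}: -\frac{6272}{201601} + \frac{6272}{201601} = 0; e_{1356}: \frac{37632}{201601} - \frac{37632}{201601} = 0 — confirming B is simple. So B^2 = \frac{49}{9}.
B^2 = \frac{49}{9} — the series telescopes hyperbolically here: l = \frac{7}{3}, alpha*l = - \frac{1}{2}, so exp(alpha B) = cosh(- \frac{1}{2}) + (sinh(- \frac{1}{2})/(\frac{7}{3}))*B = \cosh{\left(\frac{1}{2} \right)} + (- \frac{3 \sinh{\left(\frac{1}{2} \right)}}{7})*B.
Answer: \cosh{\left(\frac{1}{2} \right)} + \frac{2 \sinh{\left(\frac{1}{2} \right)}}{449} e_{12} + \frac{461 \sinh{\left(\frac{1}{2} \right)}}{449} e_{13} + \frac{6 \sinh{\left(\frac{1}{2} \right)}}{449} e_{14} - \frac{36 \sinh{\left(\frac{1}{2} \right)}}{449} e_{15} - \frac{48 \sinh{\left(\frac{1}{2} \right)}}{449} e_{16} + \frac{4 \sinh{\left(\frac{1}{2} \right)}}{449} e_{23} - \frac{12 \sinh{\left(\frac{1}{2} \right)}}{449} e_{34} + \frac{72 \sinh{\left(\frac{1}{2} \right)}}{449} e_{35} + \frac{96 \sinh{\left(\frac{1}{2} \right)}}{449} e_{36}


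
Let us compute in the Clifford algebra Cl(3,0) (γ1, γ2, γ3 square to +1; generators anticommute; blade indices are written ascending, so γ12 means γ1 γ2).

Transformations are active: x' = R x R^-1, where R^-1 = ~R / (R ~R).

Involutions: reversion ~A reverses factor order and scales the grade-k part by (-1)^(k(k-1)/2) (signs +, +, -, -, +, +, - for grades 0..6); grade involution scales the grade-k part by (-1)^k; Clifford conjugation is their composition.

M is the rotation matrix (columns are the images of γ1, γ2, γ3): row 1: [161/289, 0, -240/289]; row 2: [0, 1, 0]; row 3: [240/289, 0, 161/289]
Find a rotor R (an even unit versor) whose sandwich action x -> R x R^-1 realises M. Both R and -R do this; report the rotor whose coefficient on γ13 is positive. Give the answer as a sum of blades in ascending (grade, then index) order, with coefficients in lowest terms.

Method: write R = a + b12*γ12 + b13*γ13 + b23*γ23 with a^2 + b12^2 + b13^2 + b23^2 = 1 (so R^-1 = ~R). Expanding the columns R e_j ~R gives tr M = 4a^2 - 1 and, from the antisymmetric part, M21 - M12 = -4a*b12, M13 - M31 = 4a*b13, M32 - M23 = -4a*b23.
Here tr M = 611/289, so a^2 = (1 + tr M)/4 = 225/289 and a = ±15/17. Taking a = 15/17: M21 - M12 = 0, M13 - M31 = -480/289, M32 - M23 = 0, giving b12 = 0, b13 = -8/17, b23 = 0, i.e. R = 15/17 - 8/17*γ13.
Its γ13 coefficient is negative, so report the other preimage -R.
Answer: -15/17 + 8/17*γ13. Why the constraint matters: R and -R act identically through the sandwich — M has trace 611/289 either way — so only the sign condition on γ13 picks one of the two preimages.


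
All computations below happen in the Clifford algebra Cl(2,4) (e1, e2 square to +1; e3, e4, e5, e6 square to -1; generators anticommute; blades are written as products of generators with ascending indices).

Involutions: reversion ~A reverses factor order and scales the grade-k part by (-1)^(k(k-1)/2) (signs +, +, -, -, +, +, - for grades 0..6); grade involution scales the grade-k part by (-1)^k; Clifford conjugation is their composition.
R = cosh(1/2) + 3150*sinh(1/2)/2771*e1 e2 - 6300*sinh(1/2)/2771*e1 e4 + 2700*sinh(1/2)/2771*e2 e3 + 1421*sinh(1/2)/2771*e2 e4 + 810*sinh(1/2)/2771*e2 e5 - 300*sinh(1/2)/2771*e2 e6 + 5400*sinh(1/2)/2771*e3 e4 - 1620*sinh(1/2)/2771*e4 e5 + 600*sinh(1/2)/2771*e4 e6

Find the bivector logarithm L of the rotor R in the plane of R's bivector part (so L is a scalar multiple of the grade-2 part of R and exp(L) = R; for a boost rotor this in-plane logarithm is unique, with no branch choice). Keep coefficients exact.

The scalar part of R is cosh(1/2), which determines |rapidity| via cosh; the sign lives in the bivector part, and pairing them (bivector part over sinh of the rapidity = the plane) gives the unique in-plane L = rapidity * plane.
Concretely: cosh(rapidity) = cosh(1/2) gives rapidity = ±1/2, and since rapidity/sinh(rapidity) is even the sign is immaterial: L = (rapidity/sinh(rapidity)) * <R>_2 = (1/(2*sinh(1/2))) * <R>_2.
Answer: 1575/2771*e1 e2 - 3150/2771*e1 e4 + 1350/2771*e2 e3 + 1421/5542*e2 e4 + 405/2771*e2 e5 - 150/2771*e2 e6 + 2700/2771*e3 e4 - 810/2771*e4 e5 + 300/2771*e4 e6


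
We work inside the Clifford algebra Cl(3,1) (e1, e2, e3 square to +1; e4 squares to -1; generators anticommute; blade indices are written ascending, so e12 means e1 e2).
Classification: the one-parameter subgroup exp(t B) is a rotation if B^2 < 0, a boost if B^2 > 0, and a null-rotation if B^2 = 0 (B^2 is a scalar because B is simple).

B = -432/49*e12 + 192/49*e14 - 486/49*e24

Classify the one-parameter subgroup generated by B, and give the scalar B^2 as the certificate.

B^2 term by term: the squares give (-432/49)^2*(e12)^2 + (192/49)^2*(e14)^2 + (-486/49)^2*(e24)^2 = 186624/2401*(-1) + 36864/2401*(+1) + 236196/2401*(+1) = 36 (each basis 2-blade squares to minus the product of its generators' squares); cross terms between blades sharing an index anticommute and cancel. So B^2 = 36.
Answer: boost, certificate B^2 = 36. One invariant decides it: the square 36 survives every conjugation, and its sign is exactly the classification.


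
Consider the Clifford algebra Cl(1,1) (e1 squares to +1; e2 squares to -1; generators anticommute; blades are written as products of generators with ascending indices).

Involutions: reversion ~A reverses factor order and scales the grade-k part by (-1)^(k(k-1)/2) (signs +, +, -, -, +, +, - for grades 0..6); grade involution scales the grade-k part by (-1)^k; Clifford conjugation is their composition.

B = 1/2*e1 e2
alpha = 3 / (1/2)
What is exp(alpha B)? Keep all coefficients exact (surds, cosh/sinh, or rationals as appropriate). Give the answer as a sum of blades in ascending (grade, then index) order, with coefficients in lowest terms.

B^2 = (1/2)^2*(e1 e2)^2 = 1/4*(+1) = 1/4 (a basis 2-blade squares to minus the product of its generators' squares).
B^2 = 1/4 — since the square is positive, the closed form is hyperbolic: l = 1/2, alpha*l = 3, so exp(alpha B) = cosh(3) + (sinh(3)/(1/2))*B = cosh(3) + (2*sinh(3))*B.
Answer: cosh(3) + sinh(3)*e1 e2


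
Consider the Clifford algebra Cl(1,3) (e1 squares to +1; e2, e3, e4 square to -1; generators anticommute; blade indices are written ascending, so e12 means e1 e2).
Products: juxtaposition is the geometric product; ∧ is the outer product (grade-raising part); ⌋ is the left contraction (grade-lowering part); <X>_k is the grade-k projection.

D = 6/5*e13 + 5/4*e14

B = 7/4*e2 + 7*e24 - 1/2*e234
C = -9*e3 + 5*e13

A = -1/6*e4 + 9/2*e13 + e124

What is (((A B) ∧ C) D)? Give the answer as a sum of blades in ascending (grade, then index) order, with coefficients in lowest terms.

step 1: -7*e1 - 7/6*e2 - 1/2*e13 + 7/4*e14 - 1/12*e23 + 7/24*e24 - 63/8*e123 - 9/4*e124 - 63/2*e1234
step 2: 63*e13 + 21/2*e23 + 35/6*e123 + 63/4*e134 + 21/8*e234 - 521/24*e1234
step 3: 378/5 - 7*e2 - 315/16*e3 + 189/10*e4 - 63/5*e12 - 2605/96*e23 + 521/20*e24 - 315/4*e34 + 105/32*e123 - 63/20*e124 + 175/24*e234 + 105/8*e1234
Answer: 378/5 - 7*e2 - 315/16*e3 + 189/10*e4 - 63/5*e12 - 2605/96*e23 + 521/20*e24 - 315/4*e34 + 105/32*e123 - 63/20*e124 + 175/24*e234 + 105/8*e1234


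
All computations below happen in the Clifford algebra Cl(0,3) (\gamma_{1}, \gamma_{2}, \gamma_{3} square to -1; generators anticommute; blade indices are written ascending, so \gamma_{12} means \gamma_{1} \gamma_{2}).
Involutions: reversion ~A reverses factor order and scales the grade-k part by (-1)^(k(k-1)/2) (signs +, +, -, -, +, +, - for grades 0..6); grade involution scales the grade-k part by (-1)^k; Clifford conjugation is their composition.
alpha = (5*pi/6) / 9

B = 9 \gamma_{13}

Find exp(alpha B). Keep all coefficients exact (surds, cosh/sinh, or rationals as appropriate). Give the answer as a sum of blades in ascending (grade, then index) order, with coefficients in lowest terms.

B^2 = (9)^2*(\gamma_{13})^2 = 81*(-1) = -81 (a basis 2-blade squares to minus the product of its generators' squares).
B^2 = -81 — the negative square puts this in the circular regime; l = 9, alpha*l = \frac{5 \pi}{6}, so exp(alpha B) = cos(\frac{5 \pi}{6}) + (sin(\frac{5 \pi}{6})/9)*B = - \frac{\sqrt{3}}{2} + (\frac{1}{18})*B.
Answer: - \frac{\sqrt{3}}{2} + \frac{1}{2} \gamma_{13}


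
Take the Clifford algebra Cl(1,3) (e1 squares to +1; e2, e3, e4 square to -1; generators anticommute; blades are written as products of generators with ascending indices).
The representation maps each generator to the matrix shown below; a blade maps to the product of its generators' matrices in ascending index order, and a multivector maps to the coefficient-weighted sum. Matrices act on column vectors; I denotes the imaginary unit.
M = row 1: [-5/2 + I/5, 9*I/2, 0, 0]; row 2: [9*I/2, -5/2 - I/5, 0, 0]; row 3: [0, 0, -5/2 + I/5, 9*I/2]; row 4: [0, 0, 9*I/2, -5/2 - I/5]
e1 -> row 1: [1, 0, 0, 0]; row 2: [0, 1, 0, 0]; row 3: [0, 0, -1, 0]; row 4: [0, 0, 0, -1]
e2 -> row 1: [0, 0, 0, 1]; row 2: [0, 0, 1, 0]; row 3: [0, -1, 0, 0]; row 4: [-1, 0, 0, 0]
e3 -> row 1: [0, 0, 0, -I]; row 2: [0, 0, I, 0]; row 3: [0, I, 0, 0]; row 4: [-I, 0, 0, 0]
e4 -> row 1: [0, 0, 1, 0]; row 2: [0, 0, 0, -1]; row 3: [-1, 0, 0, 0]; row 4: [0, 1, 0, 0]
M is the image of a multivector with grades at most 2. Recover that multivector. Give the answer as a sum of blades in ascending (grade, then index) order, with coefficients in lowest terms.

Method: the blade images are trace-orthogonal — tr(rho(e_A) rho(e_B)^-1) = 4 if A = B and 0 otherwise — and rho(e_A)^-1 = (e_A)^2 * rho(e_A) with (e_A)^2 = +1 or -1, so the coefficient of e_A in the preimage is (e_A)^2 * tr(M rho(e_A))/4.
Nonzero projections over blades of grade <= 2: 1: (1)^2 = +1, tr(M 1) = -10, coefficient -5/2; e2 e3: (e2 e3)^2 = -1, tr(M rho(e2 e3)) = 4/5, coefficient -1/5; e3 e4: (e3 e4)^2 = -1, tr(M rho(e3 e4)) = 18, coefficient -9/2. Every other blade of grade <= 2 projects to 0.
Answer: -5/2 - 1/5*e2 e3 - 9/2*e3 e4


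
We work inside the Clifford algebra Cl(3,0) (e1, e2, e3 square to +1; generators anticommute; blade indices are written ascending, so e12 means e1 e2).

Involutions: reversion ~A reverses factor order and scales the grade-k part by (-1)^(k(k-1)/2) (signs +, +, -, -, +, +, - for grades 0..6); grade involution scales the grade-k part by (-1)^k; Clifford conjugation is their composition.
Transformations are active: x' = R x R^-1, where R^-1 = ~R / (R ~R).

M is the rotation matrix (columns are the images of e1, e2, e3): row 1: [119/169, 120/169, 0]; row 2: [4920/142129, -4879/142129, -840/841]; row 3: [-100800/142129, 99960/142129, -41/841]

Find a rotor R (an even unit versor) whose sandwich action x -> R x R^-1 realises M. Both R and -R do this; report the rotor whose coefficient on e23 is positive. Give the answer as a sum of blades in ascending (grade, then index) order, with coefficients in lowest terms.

Method: write R = a + b12*e12 + b13*e13 + b23*e23 with a^2 + b12^2 + b13^2 + b23^2 = 1 (so R^-1 = ~R). Expanding the columns R e_j ~R gives tr M = 4a^2 - 1 and, from the antisymmetric part, M21 - M12 = -4a*b12, M13 - M31 = 4a*b13, M32 - M23 = -4a*b23.
Here tr M = 88271/142129, so a^2 = (1 + tr M)/4 = 57600/142129 and a = ±240/377. Taking a = 240/377: M21 - M12 = -96000/142129, M13 - M31 = 100800/142129, M32 - M23 = 241920/142129, giving b12 = 100/377, b13 = 105/377, b23 = -252/377, i.e. R = 240/377 + 100/377*e12 + 105/377*e13 - 252/377*e23.
Its e23 coefficient is negative, so report the other preimage -R.
Answer: -240/377 - 100/377*e12 - 105/377*e13 + 252/377*e23. Uniqueness: Spin(3) -> SO(3) maps R and -R to the same rotation of trace 88271/142129; fixing the sign of the e23 coefficient removes the ambiguity.


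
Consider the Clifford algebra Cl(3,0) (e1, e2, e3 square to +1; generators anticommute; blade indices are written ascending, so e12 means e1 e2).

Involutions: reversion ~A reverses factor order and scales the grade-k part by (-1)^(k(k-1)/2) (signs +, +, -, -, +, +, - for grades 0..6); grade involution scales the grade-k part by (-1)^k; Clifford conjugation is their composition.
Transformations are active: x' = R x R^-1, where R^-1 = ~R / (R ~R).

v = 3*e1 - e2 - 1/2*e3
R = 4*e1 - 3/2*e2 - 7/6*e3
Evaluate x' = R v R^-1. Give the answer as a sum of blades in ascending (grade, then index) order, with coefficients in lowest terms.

~R = 4*e1 - 3/2*e2 - 7/6*e3, and R ~R = 353/18, so R^-1 = ~R / (353/18).
R v = 169/12 + 1/2*e12 + 3/2*e13 - 5/12*e23
Answer: 969/353*e1 - 815/706*e2 - 415/353*e3


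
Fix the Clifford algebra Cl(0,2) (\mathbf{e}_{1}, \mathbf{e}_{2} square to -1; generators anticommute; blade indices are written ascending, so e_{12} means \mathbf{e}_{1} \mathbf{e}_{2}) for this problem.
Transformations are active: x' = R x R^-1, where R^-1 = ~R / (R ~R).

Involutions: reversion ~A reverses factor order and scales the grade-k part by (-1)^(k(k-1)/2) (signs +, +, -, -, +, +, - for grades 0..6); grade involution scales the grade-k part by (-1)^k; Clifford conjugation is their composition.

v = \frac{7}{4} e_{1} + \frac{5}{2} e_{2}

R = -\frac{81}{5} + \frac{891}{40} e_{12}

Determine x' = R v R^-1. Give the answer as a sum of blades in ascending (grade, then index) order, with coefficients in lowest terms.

~R = -\frac{81}{5} - \frac{891}{40} e_{12}, and R ~R = \frac{242757}{320}, so R^-1 = ~R / (\frac{242757}{320}).
R v = -\frac{6723}{80} e_{1} - \frac{243}{160} e_{2}
Answer: \frac{1361}{740} e_{1} - \frac{901}{370} e_{2}


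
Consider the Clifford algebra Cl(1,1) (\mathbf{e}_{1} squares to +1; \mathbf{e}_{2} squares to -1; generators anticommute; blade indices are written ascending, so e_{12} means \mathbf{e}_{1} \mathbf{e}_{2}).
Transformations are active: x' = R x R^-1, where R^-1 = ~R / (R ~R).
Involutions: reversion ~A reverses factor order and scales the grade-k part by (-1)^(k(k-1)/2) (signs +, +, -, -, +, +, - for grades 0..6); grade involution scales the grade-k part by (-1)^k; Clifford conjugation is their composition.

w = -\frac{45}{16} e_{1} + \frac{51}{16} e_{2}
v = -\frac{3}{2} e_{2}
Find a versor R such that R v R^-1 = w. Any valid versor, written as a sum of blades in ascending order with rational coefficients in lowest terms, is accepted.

Reasoning: v^2 = w^2 = -\frac{9}{4} since conjugation preserves the quadratic form; R = v + w = -\frac{45}{16} e_{1} + \frac{27}{16} e_{2} is then valid when invertible, keeping its own part and reversing (v - w)/2.
Answer: -\frac{45}{16} e_{1} + \frac{27}{16} e_{2}


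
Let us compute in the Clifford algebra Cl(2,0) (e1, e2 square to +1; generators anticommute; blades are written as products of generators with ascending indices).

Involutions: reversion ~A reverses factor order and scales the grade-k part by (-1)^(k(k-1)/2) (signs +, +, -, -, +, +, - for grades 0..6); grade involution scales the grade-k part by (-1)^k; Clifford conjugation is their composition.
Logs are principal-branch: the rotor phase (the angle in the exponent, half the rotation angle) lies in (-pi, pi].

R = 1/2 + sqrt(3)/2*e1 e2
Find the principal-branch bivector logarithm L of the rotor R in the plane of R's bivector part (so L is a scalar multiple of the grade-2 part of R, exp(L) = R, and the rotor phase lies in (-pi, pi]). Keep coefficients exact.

The scalar part of R is 1/2, which pins the rotor phase on the principal branch; dividing the bivector part by the sine of that phase recovers the unit plane, and L is the phase times that plane.
Concretely: cos(phase) = 1/2 gives phase = ±pi/3, and since phase/sin(phase) is even the sign is immaterial: L = (phase/sin(phase)) * <R>_2 = (2*sqrt(3)*pi/9) * <R>_2.
Answer: pi/3*e1 e2


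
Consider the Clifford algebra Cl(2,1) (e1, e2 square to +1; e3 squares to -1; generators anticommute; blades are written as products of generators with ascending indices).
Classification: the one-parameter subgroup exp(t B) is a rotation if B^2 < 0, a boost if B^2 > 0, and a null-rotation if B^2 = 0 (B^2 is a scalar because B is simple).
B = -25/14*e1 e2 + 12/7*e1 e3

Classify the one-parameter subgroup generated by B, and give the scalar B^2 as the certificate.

B^2 term by term: the squares give (-25/14)^2*(e1 e2)^2 + (12/7)^2*(e1 e3)^2 = 625/196*(-1) + 144/49*(+1) = -1/4 (each basis 2-blade squares to minus the product of its generators' squares); cross terms between blades sharing an index anticommute and cancel. So B^2 = -1/4.
Answer: rotation, certificate B^2 = -1/4. Key observation: B^2 = -1/4 is a conjugation invariant, so its sign decides the class regardless of the surface form of B.


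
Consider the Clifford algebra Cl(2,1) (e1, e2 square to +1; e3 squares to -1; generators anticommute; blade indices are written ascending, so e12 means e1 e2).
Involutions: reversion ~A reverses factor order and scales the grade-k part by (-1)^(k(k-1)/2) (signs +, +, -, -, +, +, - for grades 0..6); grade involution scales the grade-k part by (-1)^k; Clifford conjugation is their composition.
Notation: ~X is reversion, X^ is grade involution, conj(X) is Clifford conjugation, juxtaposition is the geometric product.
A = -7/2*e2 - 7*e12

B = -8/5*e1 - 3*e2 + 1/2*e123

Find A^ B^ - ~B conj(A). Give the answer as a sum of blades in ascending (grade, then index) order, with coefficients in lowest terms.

first term: 21/2 - 21*e1 + 56/5*e2 - 7/2*e3 - 28/5*e12 + 7/4*e13
second term: -21/2 + 21*e1 - 56/5*e2 + 7/2*e3 - 28/5*e12 + 7/4*e13
Answer: 21 - 42*e1 + 112/5*e2 - 7*e3


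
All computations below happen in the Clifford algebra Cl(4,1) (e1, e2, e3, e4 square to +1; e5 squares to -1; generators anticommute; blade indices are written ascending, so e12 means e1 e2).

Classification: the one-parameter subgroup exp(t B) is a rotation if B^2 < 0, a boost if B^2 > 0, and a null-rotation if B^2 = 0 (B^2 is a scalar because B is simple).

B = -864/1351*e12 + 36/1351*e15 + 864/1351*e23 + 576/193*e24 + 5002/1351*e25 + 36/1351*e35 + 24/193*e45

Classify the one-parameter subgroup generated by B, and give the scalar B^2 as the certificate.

B^2 term by term: the squares give (-864/1351)^2*(e12)^2 + (36/1351)^2*(e15)^2 + (864/1351)^2*(e23)^2 + (576/193)^2*(e24)^2 + (5002/1351)^2*(e25)^2 + (36/1351)^2*(e35)^2 + (24/193)^2*(e45)^2 = 746496/1825201*(-1) + 1296/1825201*(+1) + 746496/1825201*(-1) + 331776/37249*(-1) + 25020004/1825201*(+1) + 1296/1825201*(+1) + 576/37249*(+1) = 4 (each basis 2-blade squares to minus the product of its generators' squares); cross terms between blades sharing an index anticommute and cancel; the commuting (index-disjoint) pairs give grade-4 terms 2*c*c'*(blade product), which cancel blade by blade — e1235: -62208/1825201 + 62208/1825201 = 0; e1245: -41472/260743 + 41472/260743 = 0; e2345: 41472/260743 - 41472/260743 = 0 — confirming B is simple. So B^2 = 4.
Answer: boost, certificate B^2 = 4. One invariant decides it: the square 4 survives every conjugation, and its sign is exactly the classification.


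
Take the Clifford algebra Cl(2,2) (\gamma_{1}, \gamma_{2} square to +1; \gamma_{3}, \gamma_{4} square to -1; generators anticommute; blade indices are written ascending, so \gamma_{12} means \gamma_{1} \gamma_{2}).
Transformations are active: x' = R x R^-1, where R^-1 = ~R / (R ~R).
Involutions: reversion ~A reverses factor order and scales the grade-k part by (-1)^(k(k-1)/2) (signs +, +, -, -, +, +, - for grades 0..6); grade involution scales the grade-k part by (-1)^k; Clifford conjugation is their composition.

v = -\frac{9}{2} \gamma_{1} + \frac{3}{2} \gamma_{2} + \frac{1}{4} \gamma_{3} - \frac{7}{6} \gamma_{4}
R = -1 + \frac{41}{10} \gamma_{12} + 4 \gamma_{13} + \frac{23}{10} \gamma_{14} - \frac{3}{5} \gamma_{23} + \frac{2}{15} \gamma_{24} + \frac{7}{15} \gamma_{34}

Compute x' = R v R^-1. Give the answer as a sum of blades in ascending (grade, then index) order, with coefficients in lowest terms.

~R = -1 - \frac{41}{10} \gamma_{12} - 4 \gamma_{13} - \frac{23}{10} \gamma_{14} + \frac{3}{5} \gamma_{23} - \frac{2}{15} \gamma_{24} - \frac{7}{15} \gamma_{34}, and R ~R = -\frac{91}{25}, so R^-1 = ~R / (-\frac{91}{25}).
R v = \frac{37}{3} \gamma_{1} + \frac{1553}{90} \gamma_{2} + \frac{691}{36} \gamma_{3} + \frac{343}{30} \gamma_{4} - \frac{91}{40} \gamma_{123} - \frac{53}{6} \gamma_{124} - \frac{881}{120} \gamma_{134} + \frac{41}{30} \gamma_{234}
Answer: \frac{557}{42} \gamma_{1} + \frac{1499}{63} \gamma_{2} + \frac{6199}{252} \gamma_{3} + \frac{226}{21} \gamma_{4}


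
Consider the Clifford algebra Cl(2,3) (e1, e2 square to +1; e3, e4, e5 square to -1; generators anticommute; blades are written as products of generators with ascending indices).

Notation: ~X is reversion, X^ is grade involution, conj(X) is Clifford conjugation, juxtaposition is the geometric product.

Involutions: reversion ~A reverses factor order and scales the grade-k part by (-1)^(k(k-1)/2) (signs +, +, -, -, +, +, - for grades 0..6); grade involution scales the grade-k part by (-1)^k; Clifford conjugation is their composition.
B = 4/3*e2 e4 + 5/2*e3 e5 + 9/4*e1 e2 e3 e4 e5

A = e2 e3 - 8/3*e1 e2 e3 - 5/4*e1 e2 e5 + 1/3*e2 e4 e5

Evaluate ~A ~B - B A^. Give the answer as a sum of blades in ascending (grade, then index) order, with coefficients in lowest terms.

first term: 4/9*e5 - 3/4*e1 e3 - 5/2*e2 e5 + 71/48*e3 e4 + 6*e4 e5 - 25/8*e1 e2 e3 + 20/3*e1 e2 e5 + 32/9*e1 e3 e4 - 47/12*e1 e4 e5 - 5/6*e2 e3 e4
second term: -4/9*e5 - 3/4*e1 e3 + 5/2*e2 e5 + 199/48*e3 e4 + 6*e4 e5 - 25/8*e1 e2 e3 + 20/3*e1 e2 e5 + 32/9*e1 e3 e4 + 7/12*e1 e4 e5 - 5/6*e2 e3 e4
Answer: 8/9*e5 - 5*e2 e5 - 8/3*e3 e4 - 9/2*e1 e4 e5


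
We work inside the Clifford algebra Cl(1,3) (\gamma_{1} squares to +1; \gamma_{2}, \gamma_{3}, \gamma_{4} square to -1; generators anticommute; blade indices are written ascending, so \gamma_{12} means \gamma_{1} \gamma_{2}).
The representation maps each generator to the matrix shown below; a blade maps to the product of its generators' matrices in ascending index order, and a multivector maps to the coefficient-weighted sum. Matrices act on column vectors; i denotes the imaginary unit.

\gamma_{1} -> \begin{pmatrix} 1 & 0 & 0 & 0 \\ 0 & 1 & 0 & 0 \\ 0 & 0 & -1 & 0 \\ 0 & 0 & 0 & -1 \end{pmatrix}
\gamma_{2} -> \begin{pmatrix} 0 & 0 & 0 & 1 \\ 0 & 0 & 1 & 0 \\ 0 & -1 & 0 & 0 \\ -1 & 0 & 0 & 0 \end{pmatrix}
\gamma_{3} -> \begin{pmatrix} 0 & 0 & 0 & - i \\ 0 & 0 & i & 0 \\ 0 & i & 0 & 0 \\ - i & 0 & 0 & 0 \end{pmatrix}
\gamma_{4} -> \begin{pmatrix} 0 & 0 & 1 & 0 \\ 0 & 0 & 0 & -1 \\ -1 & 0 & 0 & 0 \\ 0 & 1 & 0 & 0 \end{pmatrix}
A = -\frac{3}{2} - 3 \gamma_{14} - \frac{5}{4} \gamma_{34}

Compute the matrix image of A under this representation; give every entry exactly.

Bivector images (products of the table entries): rho(\gamma_{14}) = rho(\gamma_{1})rho(\gamma_{4}) = \begin{pmatrix} 0 & 0 & 1 & 0 \\ 0 & 0 & 0 & -1 \\ 1 & 0 & 0 & 0 \\ 0 & -1 & 0 & 0 \end{pmatrix}; rho(\gamma_{34}) = rho(\gamma_{3})rho(\gamma_{4}) = \begin{pmatrix} 0 & - i & 0 & 0 \\ - i & 0 & 0 & 0 \\ 0 & 0 & 0 & - i \\ 0 & 0 & - i & 0 \end{pmatrix}.
M = (-\frac{3}{2})*1 + (-3)*rho(\gamma_{14}) + (-\frac{5}{4})*rho(\gamma_{34}), summed entrywise (1 is the identity matrix):
Answer: \begin{pmatrix} - \frac{3}{2} & \frac{5 i}{4} & -3 & 0 \\ \frac{5 i}{4} & - \frac{3}{2} & 0 & 3 \\ -3 & 0 & - \frac{3}{2} & \frac{5 i}{4} \\ 0 & 3 & \frac{5 i}{4} & - \frac{3}{2} \end{pmatrix}


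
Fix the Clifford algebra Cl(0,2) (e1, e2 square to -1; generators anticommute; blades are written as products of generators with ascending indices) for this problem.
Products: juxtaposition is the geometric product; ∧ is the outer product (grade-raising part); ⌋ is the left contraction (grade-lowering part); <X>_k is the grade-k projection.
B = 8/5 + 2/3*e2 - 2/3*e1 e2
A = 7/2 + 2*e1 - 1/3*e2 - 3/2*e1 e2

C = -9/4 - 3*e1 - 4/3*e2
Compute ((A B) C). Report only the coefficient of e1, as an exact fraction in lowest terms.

step 1: 217/45 + 199/45*e1 + 47/15*e2 - 17/5*e1 e2
step 2: 1187/180 - 579/20*e1 - 1771/540*e2 + 6023/540*e1 e2
Answer: -579/20


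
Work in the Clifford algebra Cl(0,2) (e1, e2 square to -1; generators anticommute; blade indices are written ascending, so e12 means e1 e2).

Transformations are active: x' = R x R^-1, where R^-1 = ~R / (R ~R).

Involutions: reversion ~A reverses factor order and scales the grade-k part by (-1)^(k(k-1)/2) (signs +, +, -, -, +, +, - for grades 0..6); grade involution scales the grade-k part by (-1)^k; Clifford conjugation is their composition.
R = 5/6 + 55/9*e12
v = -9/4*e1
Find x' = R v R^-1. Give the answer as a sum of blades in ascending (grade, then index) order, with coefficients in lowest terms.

~R = 5/6 - 55/9*e12, and R ~R = 12325/324, so R^-1 = ~R / (12325/324).
R v = -15/8*e1 - 55/4*e2
Answer: 4275/1972*e1 - 297/493*e2


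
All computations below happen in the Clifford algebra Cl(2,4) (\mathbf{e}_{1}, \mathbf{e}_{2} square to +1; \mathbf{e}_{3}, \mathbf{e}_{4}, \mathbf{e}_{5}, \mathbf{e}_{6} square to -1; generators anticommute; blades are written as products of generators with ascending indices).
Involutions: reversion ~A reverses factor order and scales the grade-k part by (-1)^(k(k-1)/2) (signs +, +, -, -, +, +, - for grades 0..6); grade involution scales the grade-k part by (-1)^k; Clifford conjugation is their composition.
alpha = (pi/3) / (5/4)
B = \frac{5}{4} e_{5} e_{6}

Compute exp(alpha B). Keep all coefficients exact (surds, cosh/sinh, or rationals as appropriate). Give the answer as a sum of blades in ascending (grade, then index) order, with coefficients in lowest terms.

B^2 = (\frac{5}{4})^2*(e_{5} e_{6})^2 = \frac{25}{16}*(-1) = -\frac{25}{16} (a basis 2-blade squares to minus the product of its generators' squares).
B^2 = -\frac{25}{16} — circular case — the even/odd split gives cos and sin: l = \frac{5}{4}, alpha*l = \frac{\pi}{3}, so exp(alpha B) = cos(\frac{\pi}{3}) + (sin(\frac{\pi}{3})/(\frac{5}{4}))*B = \frac{1}{2} + (\frac{2 \sqrt{3}}{5})*B.
Answer: \frac{1}{2} + \frac{\sqrt{3}}{2} e_{5} e_{6}


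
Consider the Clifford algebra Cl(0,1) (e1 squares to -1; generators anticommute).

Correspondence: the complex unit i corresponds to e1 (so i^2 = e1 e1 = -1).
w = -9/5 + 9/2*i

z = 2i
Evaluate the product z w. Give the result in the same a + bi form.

In blades: z = 2*e1, w = -9/5 + 9/2*e1.
Distribute z over w term by term (generator squares from the signature, products reordered to ascending indices): (2*e1)*w = -9 - 18/5*e1.
Sum: -9 - 18/5*e1; translating back through the correspondence:
Answer: -9 - 18/5*i


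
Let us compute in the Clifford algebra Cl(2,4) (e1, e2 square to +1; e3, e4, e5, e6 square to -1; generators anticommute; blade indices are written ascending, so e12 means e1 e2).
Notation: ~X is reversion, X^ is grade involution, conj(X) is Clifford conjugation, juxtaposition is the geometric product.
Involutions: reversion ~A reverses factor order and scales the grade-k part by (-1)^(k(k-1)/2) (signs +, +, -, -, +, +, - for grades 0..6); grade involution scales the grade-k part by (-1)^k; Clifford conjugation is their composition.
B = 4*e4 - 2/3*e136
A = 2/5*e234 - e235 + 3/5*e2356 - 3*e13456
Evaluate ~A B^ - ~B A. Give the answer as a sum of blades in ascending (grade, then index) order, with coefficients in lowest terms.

first term: -8/5*e23 + 2*e45 + 2/5*e125 + 4/15*e1246 - 2/3*e1256 - 12*e1356 + 4*e2345 - 12/5*e23456
second term: -8/5*e23 + 2*e45 + 2/5*e125 - 4/15*e1246 + 2/3*e1256 + 12*e1356 - 4*e2345 + 12/5*e23456
Answer: 8/15*e1246 - 4/3*e1256 - 24*e1356 + 8*e2345 - 24/5*e23456


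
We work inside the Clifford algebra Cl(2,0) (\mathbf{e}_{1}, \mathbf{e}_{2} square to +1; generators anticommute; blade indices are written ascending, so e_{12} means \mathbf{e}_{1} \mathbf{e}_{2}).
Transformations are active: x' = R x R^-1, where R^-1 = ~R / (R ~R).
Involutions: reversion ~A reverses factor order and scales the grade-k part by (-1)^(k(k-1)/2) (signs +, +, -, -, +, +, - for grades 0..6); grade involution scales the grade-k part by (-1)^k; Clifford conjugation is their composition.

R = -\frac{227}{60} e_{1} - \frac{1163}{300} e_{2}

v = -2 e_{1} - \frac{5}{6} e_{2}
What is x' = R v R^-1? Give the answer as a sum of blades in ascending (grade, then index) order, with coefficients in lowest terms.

~R = -\frac{227}{60} e_{1} - \frac{1163}{300} e_{2}, and R ~R = \frac{1320397}{45000}, so R^-1 = ~R / (\frac{1320397}{45000}).
R v = \frac{3887}{360} - \frac{8281}{1800} e_{12}
Answer: -\frac{36769}{46878} e_{1} - \frac{15780}{7813} e_{2}


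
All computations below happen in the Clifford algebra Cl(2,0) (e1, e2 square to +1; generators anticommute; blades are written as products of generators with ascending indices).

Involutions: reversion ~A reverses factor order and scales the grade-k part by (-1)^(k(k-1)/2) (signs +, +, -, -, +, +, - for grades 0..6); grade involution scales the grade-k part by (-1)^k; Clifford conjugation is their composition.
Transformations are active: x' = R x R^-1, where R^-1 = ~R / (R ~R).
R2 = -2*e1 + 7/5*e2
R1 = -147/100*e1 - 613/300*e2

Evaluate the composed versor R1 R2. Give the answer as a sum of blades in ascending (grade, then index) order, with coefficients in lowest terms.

Distribute over the terms of R1 (each basis-blade product reordered to ascending indices, repeated generators contracted through their squares):
(-147/100*e1) R2 = 147/50 - 1029/500*e1 e2
(-613/300*e2) R2 = -4291/1500 - 613/150*e1 e2
Summing the partial products and collecting blades:
Answer: 119/1500 - 9217/1500*e1 e2


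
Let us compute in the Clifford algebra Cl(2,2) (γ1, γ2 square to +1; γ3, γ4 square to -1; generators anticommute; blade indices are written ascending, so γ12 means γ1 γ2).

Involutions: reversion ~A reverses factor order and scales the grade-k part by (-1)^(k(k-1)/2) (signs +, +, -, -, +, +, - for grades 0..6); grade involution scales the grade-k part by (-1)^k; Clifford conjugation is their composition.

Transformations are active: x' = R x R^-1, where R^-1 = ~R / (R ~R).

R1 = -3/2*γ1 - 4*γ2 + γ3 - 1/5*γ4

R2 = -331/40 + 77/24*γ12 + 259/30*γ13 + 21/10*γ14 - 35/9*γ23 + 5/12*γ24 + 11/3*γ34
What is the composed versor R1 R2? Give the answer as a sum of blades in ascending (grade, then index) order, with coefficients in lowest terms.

Distribute over the terms of R1 (each basis-blade product reordered to ascending indices, repeated generators contracted through their squares):
(-3/2*γ1) R2 = 993/80*γ1 - 77/16*γ2 - 259/20*γ3 - 63/20*γ4 + 35/6*γ123 - 5/8*γ124 - 11/2*γ134
(-4*γ2) R2 = 77/6*γ1 + 331/10*γ2 + 140/9*γ3 - 5/3*γ4 + 518/15*γ123 + 42/5*γ124 - 44/3*γ234
(γ3) R2 = 259/30*γ1 - 35/9*γ2 - 331/40*γ3 - 11/3*γ4 + 77/24*γ123 - 21/10*γ134 - 5/12*γ234
(-1/5*γ4) R2 = -21/50*γ1 - 1/12*γ2 - 11/15*γ3 + 331/200*γ4 - 77/120*γ124 - 259/150*γ134 + 7/9*γ234
Summing the partial products and collecting blades:
Answer: 40151/1200*γ1 + 17507/720*γ2 - 461/72*γ3 - 4097/600*γ4 + 1743/40*γ123 + 107/15*γ124 - 1399/150*γ134 - 515/36*γ234


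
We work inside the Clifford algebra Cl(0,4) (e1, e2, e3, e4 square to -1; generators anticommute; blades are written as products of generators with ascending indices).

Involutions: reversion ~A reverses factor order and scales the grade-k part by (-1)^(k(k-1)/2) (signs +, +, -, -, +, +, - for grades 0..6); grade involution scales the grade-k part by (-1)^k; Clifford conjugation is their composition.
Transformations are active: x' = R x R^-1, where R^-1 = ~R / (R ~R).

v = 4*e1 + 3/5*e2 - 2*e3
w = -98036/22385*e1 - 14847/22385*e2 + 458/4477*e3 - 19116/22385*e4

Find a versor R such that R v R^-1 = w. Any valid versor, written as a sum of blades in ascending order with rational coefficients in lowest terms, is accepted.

The midline construction: v and w both square to -509/25, so reflecting in their sum -8496/22385*e1 - 1416/22385*e2 - 8496/4477*e3 - 19116/22385*e4 exchanges them.
Answer: -8496/22385*e1 - 1416/22385*e2 - 8496/4477*e3 - 19116/22385*e4
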